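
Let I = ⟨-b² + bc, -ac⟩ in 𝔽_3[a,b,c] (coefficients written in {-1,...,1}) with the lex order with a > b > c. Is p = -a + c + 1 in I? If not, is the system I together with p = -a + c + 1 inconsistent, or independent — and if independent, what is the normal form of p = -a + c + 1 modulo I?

-a + c + 1 is independent of I; its normal form modulo I is -a + c + 1.

First compute the reduced Gröbner basis of I by Buchberger's algorithm.
f_1 = -b² + bc, LT = b².
f_2 = -ac, LT = ac.

The S-polynomials (S(f_1,f_2)) all reduce to 0 modulo the current basis, so we have a Gröbner basis.
Inter-reduce: drop elements whose leading term is divisible by another's, tail-reduce, and make monic.
Reduced Gröbner basis: {ac, b² - bc}.
Label its elements g_1 = ac, g_2 = b² - bc.

Reduce p = -a + c + 1 modulo G:
  leading term a: no divisor's leading term divides it; move -a to the remainder.
  leading term c: no divisor's leading term divides it; move c to the remainder.
  leading term 1: no divisor's leading term divides it; move 1 to the remainder.
  normal form = -a + c + 1.
The normal form is nonzero, so p ∉ I. Since p minus its normal form lies in I, I + (p) = I + (r) where r = -a + c + 1; decide whether this ideal is the whole ring.
Run Buchberger on G together with r (pairs among the g_i already reduce to 0 since G is a Gröbner basis):
g_1 = ac, LT = ac.
g_2 = b² - bc, LT = b².
r = -a + c + 1, LT = a.

S(g_1,r): lcm = ac. S = c² + c.
  leading term c²: no divisor's leading term divides it; move c² to the remainder.
  leading term c: no divisor's leading term divides it; move c to the remainder.
  remainder c² + c ≠ 0; add m_4 = c² + c to the basis.

The other S-polynomials (S(g_1,g_2), S(g_2,r), S(g_1,m_4), S(g_2,m_4), S(r,m_4)) all reduce to 0 modulo the current basis, so we have a Gröbner basis.
Inter-reduce: drop elements whose leading term is divisible by another's, tail-reduce, and make monic.
Reduced Gröbner basis: {a - c - 1, b² - bc, c² + c}.
The reduced Gröbner basis of I + (p) is {a - c - 1, b² - bc, c² + c} ≠ {1}, a proper ideal, so the enlarged system stays consistent: p is independent of I, with normal form -a + c + 1.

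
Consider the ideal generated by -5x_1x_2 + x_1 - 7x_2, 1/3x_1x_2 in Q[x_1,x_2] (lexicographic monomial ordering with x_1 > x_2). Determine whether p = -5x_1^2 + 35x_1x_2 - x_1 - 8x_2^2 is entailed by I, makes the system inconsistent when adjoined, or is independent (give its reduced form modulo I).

-5x_1^2 + 35x_1x_2 - x_1 - 8x_2^2 is independent of I; its normal form modulo I is -7x_2.

First compute the reduced Gröbner basis of I by Buchberger's algorithm.
f_1 = -5x_1x_2 + x_1 - 7x_2, LT = x_1x_2.
f_2 = 1/3x_1x_2, LT = x_1x_2.

S(f_1,f_2): lcm = x_1x_2. S = -1/5x_1 + 7/5x_2.
  leading term x_1: no divisor's leading term divides it; move -1/5x_1 to the remainder.
  leading term x_2: no divisor's leading term divides it; move 7/5x_2 to the remainder.
  remainder -1/5x_1 + 7/5x_2 ≠ 0; add h_3 = -1/5x_1 + 7/5x_2 to the basis.

S(f_1,h_3): lcm = x_1x_2. S = -1/5x_1 + 7x_2^2 + 7/5x_2.
  leading term x_1: subtract (1)·h_3 from -1/5x_1 + 7x_2^2 + 7/5x_2 → 7x_2^2
  leading term x_2^2: no divisor's leading term divides it; move 7x_2^2 to the remainder.
  remainder 7x_2^2 ≠ 0; add h_4 = 7x_2^2 to the basis.

The other S-polynomials (S(f_2,h_3), S(f_1,h_4), S(f_2,h_4), S(h_3,h_4)) all reduce to 0 modulo the current basis, so we have a Gröbner basis.
Inter-reduce: drop elements whose leading term is divisible by another's, tail-reduce, and make monic.
Reduced Gröbner basis: {x_1 - 7x_2, x_2^2}.
Label its elements g_1 = x_1 - 7x_2, g_2 = x_2^2.

Reduce p = -5x_1^2 + 35x_1x_2 - x_1 - 8x_2^2 modulo G:
  leading term x_1^2: subtract (-5x_1)·g_1 from -5x_1^2 + 35x_1x_2 - x_1 - 8x_2^2 → -x_1 - 8x_2^2
  leading term x_1: subtract (-1)·g_1 from -x_1 - 8x_2^2 → -8x_2^2 - 7x_2
  leading term x_2^2: subtract (-8)·g_2 from -8x_2^2 - 7x_2 → -7x_2
  leading term x_2: no divisor's leading term divides it; move -7x_2 to the remainder.
  normal form = -7x_2.
The normal form is nonzero, so p ∉ I. Since p minus its normal form lies in I, I + (p) = I + (r) where r = -7x_2; decide whether this ideal is the whole ring.
Run Buchberger on G together with r (pairs among the g_i already reduce to 0 since G is a Gröbner basis):
g_1 = x_1 - 7x_2, LT = x_1.
g_2 = x_2^2, LT = x_2^2.
r = -7x_2, LT = x_2.

The S-polynomials (S(g_1,g_2), S(g_1,r), S(g_2,r)) all reduce to 0 modulo the current basis, so we have a Gröbner basis.
Inter-reduce: drop elements whose leading term is divisible by another's, tail-reduce, and make monic.
Reduced Gröbner basis: {x_1, x_2}.
The reduced Gröbner basis of I + (p) is {x_1, x_2} ≠ {1}, a proper ideal, so the enlarged system stays consistent: p is independent of I, with normal form -7x_2.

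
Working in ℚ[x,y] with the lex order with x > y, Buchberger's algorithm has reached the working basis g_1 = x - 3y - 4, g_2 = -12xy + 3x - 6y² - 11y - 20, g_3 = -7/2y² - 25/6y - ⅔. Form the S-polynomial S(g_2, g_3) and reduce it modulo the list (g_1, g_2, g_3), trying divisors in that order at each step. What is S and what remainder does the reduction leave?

lcm(LM(g_2), LM(g_3)) = xy².
S = (lcm/LT(g_2))·g_2 − (lcm/LT(g_3))·g_3 = -121/84xy - 4/21x + ½y³ + 11/12y² + 5/3y.
Reduce S modulo (g_1, g_2, g_3) in that order:
  leading term xy: subtract (-121/84y)·g_1 from -121/84xy - 4/21x + ½y³ + 11/12y² + 5/3y → -4/21x + ½y³ - 143/42y² - 86/21y
  leading term x: subtract (-4/21)·g_1 from -4/21x + ½y³ - 143/42y² - 86/21y → ½y³ - 143/42y² - 14/3y - 16/21
  leading term y³: subtract (-1/7y)·g_3 from ½y³ - 143/42y² - 14/3y - 16/21 → -4y² - 100/21y - 16/21
  leading term y²: subtract (8/7)·g_3 from -4y² - 100/21y - 16/21 → 0
The remainder is 0, so this S-polynomial contributes no new basis element.

S(g_2, g_3) = -121/84xy - 4/21x + ½y³ + 11/12y² + 5/3y; remainder on division = 0.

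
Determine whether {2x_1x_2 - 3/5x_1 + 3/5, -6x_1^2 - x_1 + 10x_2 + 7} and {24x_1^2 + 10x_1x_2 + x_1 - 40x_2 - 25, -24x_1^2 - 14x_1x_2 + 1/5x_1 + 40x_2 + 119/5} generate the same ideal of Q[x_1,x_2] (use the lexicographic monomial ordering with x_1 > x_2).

Two ideals are equal iff their reduced Gröbner bases coincide (the reduced basis is unique for a fixed ordering).
Buchberger on the first generating set:
f_1 = 2x_1x_2 - 3/5x_1 + 3/5, LT = x_1x_2.
f_2 = -6x_1^2 - x_1 + 10x_2 + 7, LT = x_1^2.

S(f_1,f_2): lcm = x_1^2x_2. S = -3/10x_1^2 - 1/6x_1x_2 + 3/10x_1 + 5/3x_2^2 + 7/6x_2.
  reduce S modulo (f_1, f_2):
  remainder 3/10x_1 + 5/3x_2^2 + 2/3x_2 - 3/10 ≠ 0; add g_3 = 3/10x_1 + 5/3x_2^2 + 2/3x_2 - 3/10 to the basis.

S(f_1,g_3): lcm = x_1x_2. S = -3/10x_1 - 50/9x_2^3 - 20/9x_2^2 + x_2 + 3/10.
  reduce S modulo (f_1, f_2, g_3):
  remainder -50/9x_2^3 - 5/9x_2^2 + 5/3x_2 ≠ 0; add g_4 = -50/9x_2^3 - 5/9x_2^2 + 5/3x_2 to the basis.

The other S-polynomials (S(f_2,g_3), S(f_1,g_4), S(f_2,g_4), S(g_3,g_4)) all reduce to 0 modulo the current basis, so we have a Gröbner basis.
Inter-reduce: drop elements whose leading term is divisible by another's, tail-reduce, and make monic.
Reduced Gröbner basis: {x_1 + 50/9x_2^2 + 20/9x_2 - 1, x_2^3 + 1/10x_2^2 - 3/10x_2}.

Buchberger on the second generating set:
h_1 = 24x_1^2 + 10x_1x_2 + x_1 - 40x_2 - 25, LT = x_1^2.
h_2 = -24x_1^2 - 14x_1x_2 + 1/5x_1 + 40x_2 + 119/5, LT = x_1^2.

S(h_1,h_2): lcm = x_1^2. S = -1/6x_1x_2 + 1/20x_1 - 1/20.
  reduce S modulo (h_1, h_2):
  remainder -1/6x_1x_2 + 1/20x_1 - 1/20 ≠ 0; add k_3 = -1/6x_1x_2 + 1/20x_1 - 1/20 to the basis.

S(h_1,k_3): lcm = x_1^2x_2. S = 3/10x_1^2 + 5/12x_1x_2^2 + 1/24x_1x_2 - 3/10x_1 - 5/3x_2^2 - 25/24x_2.
  reduce S modulo (h_1, h_2, k_3):
  remainder -3/10x_1 - 5/3x_2^2 - 2/3x_2 + 3/10 ≠ 0; add k_4 = -3/10x_1 - 5/3x_2^2 - 2/3x_2 + 3/10 to the basis.

S(k_3,k_4): lcm = x_1x_2. S = -3/10x_1 - 50/9x_2^3 - 20/9x_2^2 + x_2 + 3/10.
  reduce S modulo (h_1, h_2, k_3, k_4):
  remainder -50/9x_2^3 - 5/9x_2^2 + 5/3x_2 ≠ 0; add k_5 = -50/9x_2^3 - 5/9x_2^2 + 5/3x_2 to the basis.

The other S-polynomials (S(h_2,k_3), S(h_1,k_4), S(h_2,k_4), S(h_1,k_5), S(h_2,k_5), S(k_3,k_5), S(k_4,k_5)) all reduce to 0 modulo the current basis, so we have a Gröbner basis.
Inter-reduce: drop elements whose leading term is divisible by another's, tail-reduce, and make monic.
Reduced Gröbner basis: {x_1 + 50/9x_2^2 + 20/9x_2 - 1, x_2^3 + 1/10x_2^2 - 3/10x_2}.

Same reduced basis, so the two generating sets span the same ideal.

Yes, the ideals are equal.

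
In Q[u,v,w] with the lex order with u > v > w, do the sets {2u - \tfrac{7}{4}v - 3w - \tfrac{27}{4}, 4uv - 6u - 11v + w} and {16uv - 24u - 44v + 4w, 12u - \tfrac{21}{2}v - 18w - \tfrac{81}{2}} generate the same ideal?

Yes, the ideals are equal.

Equality of ideals is decidable: compute both reduced Gröbner bases (unique for the ordering) and check whether they agree.
Buchberger on the first generating set:
f_1 = 2u - \tfrac{7}{4}v - 3w - \tfrac{27}{4}, LT = u.
f_2 = 4uv - 6u - 11v + w, LT = uv.

S(f_1,f_2): lcm = uv. S = \tfrac{3}{2}u - \tfrac{7}{8}v^{2} - \tfrac{3}{2}vw - \tfrac{5}{8}v - \tfrac{1}{4}w.
  leading term u: subtract (\tfrac{3}{4})·f_1 from \tfrac{3}{2}u - \tfrac{7}{8}v^{2} - \tfrac{3}{2}vw - \tfrac{5}{8}v - \tfrac{1}{4}w → -\tfrac{7}{8}v^{2} - \tfrac{3}{2}vw + \tfrac{11}{16}v + 2w + \tfrac{81}{16}
  leading term v^{2}: no divisor's leading term divides it; move -\tfrac{7}{8}v^{2} to the remainder.
  leading term vw: no divisor's leading term divides it; move -\tfrac{3}{2}vw to the remainder.
  leading term v: no divisor's leading term divides it; move \tfrac{11}{16}v to the remainder.
  leading term w: no divisor's leading term divides it; move 2w to the remainder.
  leading term 1: no divisor's leading term divides it; move \tfrac{81}{16} to the remainder.
  remainder -\tfrac{7}{8}v^{2} - \tfrac{3}{2}vw + \tfrac{11}{16}v + 2w + \tfrac{81}{16} ≠ 0; add g_3 = -\tfrac{7}{8}v^{2} - \tfrac{3}{2}vw + \tfrac{11}{16}v + 2w + \tfrac{81}{16} to the basis.

The other S-polynomials (S(f_1,g_3), S(f_2,g_3)) all reduce to 0 modulo the current basis, so we have a Gröbner basis.
Inter-reduce: drop elements whose leading term is divisible by another's, tail-reduce, and make monic.
Reduced Gröbner basis: {u - \tfrac{7}{8}v - \tfrac{3}{2}w - \tfrac{27}{8}, v^{2} + \tfrac{12}{7}vw - \tfrac{11}{14}v - \tfrac{16}{7}w - \tfrac{81}{14}}.

Buchberger on the second generating set:
h_1 = 16uv - 24u - 44v + 4w, LT = uv.
h_2 = 12u - \tfrac{21}{2}v - 18w - \tfrac{81}{2}, LT = u.

S(h_1,h_2): lcm = uv. S = -\tfrac{3}{2}u + \tfrac{7}{8}v^{2} + \tfrac{3}{2}vw + \tfrac{5}{8}v + \tfrac{1}{4}w.
  leading term u: subtract (-\tfrac{1}{8})·h_2 from -\tfrac{3}{2}u + \tfrac{7}{8}v^{2} + \tfrac{3}{2}vw + \tfrac{5}{8}v + \tfrac{1}{4}w → \tfrac{7}{8}v^{2} + \tfrac{3}{2}vw - \tfrac{11}{16}v - 2w - \tfrac{81}{16}
  leading term v^{2}: no divisor's leading term divides it; move \tfrac{7}{8}v^{2} to the remainder.
  leading term vw: no divisor's leading term divides it; move \tfrac{3}{2}vw to the remainder.
  leading term v: no divisor's leading term divides it; move -\tfrac{11}{16}v to the remainder.
  leading term w: no divisor's leading term divides it; move -2w to the remainder.
  leading term 1: no divisor's leading term divides it; move -\tfrac{81}{16} to the remainder.
  remainder \tfrac{7}{8}v^{2} + \tfrac{3}{2}vw - \tfrac{11}{16}v - 2w - \tfrac{81}{16} ≠ 0; add k_3 = \tfrac{7}{8}v^{2} + \tfrac{3}{2}vw - \tfrac{11}{16}v - 2w - \tfrac{81}{16} to the basis.

The other S-polynomials (S(h_1,k_3), S(h_2,k_3)) all reduce to 0 modulo the current basis, so we have a Gröbner basis.
Inter-reduce: drop elements whose leading term is divisible by another's, tail-reduce, and make monic.
Reduced Gröbner basis: {u - \tfrac{7}{8}v - \tfrac{3}{2}w - \tfrac{27}{8}, v^{2} + \tfrac{12}{7}vw - \tfrac{11}{14}v - \tfrac{16}{7}w - \tfrac{81}{14}}.

These coincide, so the ideals are equal.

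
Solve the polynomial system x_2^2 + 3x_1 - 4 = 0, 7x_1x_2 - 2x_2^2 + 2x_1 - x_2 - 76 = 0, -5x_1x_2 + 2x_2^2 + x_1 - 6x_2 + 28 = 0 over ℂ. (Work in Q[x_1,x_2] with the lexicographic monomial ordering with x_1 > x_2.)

{(-4, -4)}

Compute a lex Gröbner basis by Buchberger's algorithm.
f_1 = 3x_1 + x_2^2 - 4, LT = x_1.
f_2 = 7x_1x_2 + 2x_1 - 2x_2^2 - x_2 - 76, LT = x_1x_2.
f_3 = -5x_1x_2 + x_1 + 2x_2^2 - 6x_2 + 28, LT = x_1x_2.

S(f_1,f_2): lcm = x_1x_2. S = -2/7x_1 + 1/3x_2^3 + 2/7x_2^2 - 25/21x_2 + 76/7.
  leading term x_1: subtract (-2/21)·f_1 from -2/7x_1 + 1/3x_2^3 + 2/7x_2^2 - 25/21x_2 + 76/7 → 1/3x_2^3 + 8/21x_2^2 - 25/21x_2 + 220/21
  leading term x_2^3: no divisor's leading term divides it; move 1/3x_2^3 to the remainder.
  leading term x_2^2: no divisor's leading term divides it; move 8/21x_2^2 to the remainder.
  leading term x_2: no divisor's leading term divides it; move -25/21x_2 to the remainder.
  leading term 1: no divisor's leading term divides it; move 220/21 to the remainder.
  remainder 1/3x_2^3 + 8/21x_2^2 - 25/21x_2 + 220/21 ≠ 0; add h_4 = 1/3x_2^3 + 8/21x_2^2 - 25/21x_2 + 220/21 to the basis.

S(f_1,f_3): lcm = x_1x_2. S = 1/5x_1 + 1/3x_2^3 + 2/5x_2^2 - 38/15x_2 + 28/5.
  leading term x_1: subtract (1/15)·f_1 from 1/5x_1 + 1/3x_2^3 + 2/5x_2^2 - 38/15x_2 + 28/5 → 1/3x_2^3 + 1/3x_2^2 - 38/15x_2 + 88/15
  leading term x_2^3: subtract (1)·h_4 from 1/3x_2^3 + 1/3x_2^2 - 38/15x_2 + 88/15 → -1/21x_2^2 - 47/35x_2 - 484/105
  leading term x_2^2: no divisor's leading term divides it; move -1/21x_2^2 to the remainder.
  leading term x_2: no divisor's leading term divides it; move -47/35x_2 to the remainder.
  leading term 1: no divisor's leading term divides it; move -484/105 to the remainder.
  remainder -1/21x_2^2 - 47/35x_2 - 484/105 ≠ 0; add h_5 = -1/21x_2^2 - 47/35x_2 - 484/105 to the basis.

S(f_3,h_4): lcm = x_1x_2^3. S = -47/35x_1x_2^2 + 25/7x_1x_2 - 220/7x_1 - 2/5x_2^4 + 6/5x_2^3 - 28/5x_2^2.
  leading term x_1x_2^2: subtract (-47/105x_2^2)·f_1 from -47/35x_1x_2^2 + 25/7x_1x_2 - 220/7x_1 - 2/5x_2^4 + 6/5x_2^3 - 28/5x_2^2 → 25/7x_1x_2 - 220/7x_1 + 1/21x_2^4 + 6/5x_2^3 - 776/105x_2^2
  leading term x_1x_2: subtract (25/21x_2)·f_1 from 25/7x_1x_2 - 220/7x_1 + 1/21x_2^4 + 6/5x_2^3 - 776/105x_2^2 → -220/7x_1 + 1/21x_2^4 + 1/105x_2^3 - 776/105x_2^2 + 100/21x_2
  leading term x_1: subtract (-220/21)·f_1 from -220/7x_1 + 1/21x_2^4 + 1/105x_2^3 - 776/105x_2^2 + 100/21x_2 → 1/21x_2^4 + 1/105x_2^3 + 108/35x_2^2 + 100/21x_2 - 880/21
  leading term x_2^4: subtract (1/7x_2)·h_4 from 1/21x_2^4 + 1/105x_2^3 + 108/35x_2^2 + 100/21x_2 - 880/21 → -11/245x_2^3 + 2393/735x_2^2 + 160/49x_2 - 880/21
  leading term x_2^3: subtract (-33/245)·h_4 from -11/245x_2^3 + 2393/735x_2^2 + 160/49x_2 - 880/21 → 3403/1029x_2^2 + 1065/343x_2 - 41668/1029
  leading term x_2^2: subtract (-3403/49)·h_5 from 3403/1029x_2^2 + 1065/343x_2 - 41668/1029 → -22088/245x_2 - 88352/245
  leading term x_2: no divisor's leading term divides it; move -22088/245x_2 to the remainder.
  leading term 1: no divisor's leading term divides it; move -88352/245 to the remainder.
  remainder -22088/245x_2 - 88352/245 ≠ 0; add h_6 = -22088/245x_2 - 88352/245 to the basis.

The other S-polynomials (S(f_2,f_3), S(f_1,h_4), S(f_2,h_4), S(f_1,h_5), S(f_2,h_5), S(f_3,h_5), S(h_4,h_5), S(f_1,h_6), S(f_2,h_6), S(f_3,h_6), S(h_4,h_6), S(h_5,h_6)) all reduce to 0 modulo the current basis, so we have a Gröbner basis.
Inter-reduce: drop elements whose leading term is divisible by another's, tail-reduce, and make monic.
Reduced Gröbner basis: {x_1 + 4, x_2 + 4}.

A lex Gröbner basis eliminates variables successively. Here x_2 + 4 depends only on x_2, with roots {-4}; lifting each root through the earlier basis elements recovers the full solutions.
  x_2 = -4: the earlier basis element becomes x_1 + 4 = 0, giving x_1 = -4 — point (-4, -4).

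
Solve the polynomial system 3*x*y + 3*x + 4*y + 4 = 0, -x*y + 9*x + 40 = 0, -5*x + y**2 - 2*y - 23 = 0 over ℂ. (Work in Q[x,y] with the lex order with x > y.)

{(-4, -1)}

Compute a lex Gröbner basis by Buchberger's algorithm.
f_1 = 3*x*y + 3*x + 4*y + 4, LT = x*y.
f_2 = -x*y + 9*x + 40, LT = x*y.
f_3 = -5*x + y**2 - 2*y - 23, LT = x.

S(f_1,f_2): lcm = x*y. S = 10*x + 4/3*y + 124/3.
  leading term x: subtract (-2)·f_3 from 10*x + 4/3*y + 124/3 → 2*y**2 - 8/3*y - 14/3
  leading term y**2: no divisor's leading term divides it; move 2*y**2 to the remainder.
  leading term y: no divisor's leading term divides it; move -8/3*y to the remainder.
  leading term 1: no divisor's leading term divides it; move -14/3 to the remainder.
  remainder 2*y**2 - 8/3*y - 14/3 ≠ 0; add h_4 = 2*y**2 - 8/3*y - 14/3 to the basis.

S(f_1,f_3): lcm = x*y. S = x + 1/5*y**3 - 2/5*y**2 - 49/15*y + 4/3.
  leading term x: subtract (-1/5)·f_3 from x + 1/5*y**3 - 2/5*y**2 - 49/15*y + 4/3 → 1/5*y**3 - 1/5*y**2 - 11/3*y - 49/15
  leading term y**3: subtract (1/10*y)·h_4 from 1/5*y**3 - 1/5*y**2 - 11/3*y - 49/15 → 1/15*y**2 - 16/5*y - 49/15
  leading term y**2: subtract (1/30)·h_4 from 1/15*y**2 - 16/5*y - 49/15 → -28/9*y - 28/9
  leading term y: no divisor's leading term divides it; move -28/9*y to the remainder.
  leading term 1: no divisor's leading term divides it; move -28/9 to the remainder.
  remainder -28/9*y - 28/9 ≠ 0; add h_5 = -28/9*y - 28/9 to the basis.

The other S-polynomials (S(f_2,f_3), S(f_1,h_4), S(f_2,h_4), S(f_3,h_4), S(f_1,h_5), S(f_2,h_5), S(f_3,h_5), S(h_4,h_5)) all reduce to 0 modulo the current basis, so we have a Gröbner basis.
Inter-reduce: drop elements whose leading term is divisible by another's, tail-reduce, and make monic.
Reduced Gröbner basis: {x + 4, y + 1}.

Since the basis is lex-ordered, y + 1 is univariate in y. Its roots are {-1}. Back-substituting each root into the other basis elements fixes the other coordinates.
  y = -1: the earlier basis element becomes x + 4 = 0, giving x = -4 — point (-4, -1).
Check: every point annihilates each of the original generators.
A lex Gröbner basis triangularizes the system, enabling back-substitution.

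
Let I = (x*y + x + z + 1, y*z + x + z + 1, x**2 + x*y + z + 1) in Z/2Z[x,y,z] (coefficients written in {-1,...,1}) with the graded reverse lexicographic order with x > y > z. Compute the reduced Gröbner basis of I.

G = {y**2 + y, y*z + y, z**2 + z, x + y + z + 1}

f_1 = x*y + x + z + 1, LT = x*y.
f_2 = y*z + x + z + 1, LT = y*z.
f_3 = x**2 + x*y + z + 1, LT = x**2.

S(f_1,f_2): lcm = x*y*z. S = x**2 + z**2 + x + z.
  leading term x**2: subtract (1)·f_3 from x**2 + z**2 + x + z → x*y + z**2 + x + 1
  leading term x*y: subtract (1)·f_1 from x*y + z**2 + x + 1 → z**2 + z
  leading term z**2: no divisor's leading term divides it; move z**2 to the remainder.
  leading term z: no divisor's leading term divides it; move z to the remainder.
  remainder z**2 + z ≠ 0; add g_4 = z**2 + z to the basis.

S(f_1,f_3): lcm = x**2*y. S = x*y**2 + x**2 + x*z + y*z + x + y.
  leading term x*y**2: subtract (y)·f_1 from x*y**2 + x**2 + x*z + y*z + x + y → x**2 + x*y + x*z + x
  leading term x**2: subtract (1)·f_3 from x**2 + x*y + x*z + x → x*z + x + z + 1
  leading term x*z: no divisor's leading term divides it; move x*z to the remainder.
  leading term x: no divisor's leading term divides it; move x to the remainder.
  leading term z: no divisor's leading term divides it; move z to the remainder.
  leading term 1: no divisor's leading term divides it; move 1 to the remainder.
  remainder x*z + x + z + 1 ≠ 0; add g_5 = x*z + x + z + 1 to the basis.

S(f_1,g_5): lcm = x*y*z. S = x*y + x*z + y*z + z**2 + y + z.
  leading term x*y: subtract (1)·f_1 from x*y + x*z + y*z + z**2 + y + z → x*z + y*z + z**2 + x + y + 1
  leading term x*z: subtract (1)·g_5 from x*z + y*z + z**2 + x + y + 1 → y*z + z**2 + y + z
  leading term y*z: subtract (1)·f_2 from y*z + z**2 + y + z → z**2 + x + y + 1
  leading term z**2: subtract (1)·g_4 from z**2 + x + y + 1 → x + y + z + 1
  leading term x: no divisor's leading term divides it; move x to the remainder.
  leading term y: no divisor's leading term divides it; move y to the remainder.
  leading term z: no divisor's leading term divides it; move z to the remainder.
  leading term 1: no divisor's leading term divides it; move 1 to the remainder.
  remainder x + y + z + 1 ≠ 0; add g_6 = x + y + z + 1 to the basis.

S(f_1,g_6): lcm = x*y. S = y**2 + y*z + x + y + z + 1.
  leading term y**2: no divisor's leading term divides it; move y**2 to the remainder.
  leading term y*z: subtract (1)·f_2 from y*z + x + y + z + 1 → y
  leading term y: no divisor's leading term divides it; move y to the remainder.
  remainder y**2 + y ≠ 0; add g_7 = y**2 + y to the basis.

The other S-polynomials (S(f_2,f_3), S(f_1,g_4), S(f_2,g_4), S(f_3,g_4), S(f_2,g_5), S(f_3,g_5), S(g_4,g_5), S(f_2,g_6), S(f_3,g_6), S(g_4,g_6), S(g_5,g_6), S(f_1,g_7), S(f_2,g_7), S(f_3,g_7), S(g_4,g_7), S(g_5,g_7), S(g_6,g_7)) all reduce to 0 modulo the current basis, so we have a Gröbner basis.
Inter-reduce: drop elements whose leading term is divisible by another's, tail-reduce, and make monic.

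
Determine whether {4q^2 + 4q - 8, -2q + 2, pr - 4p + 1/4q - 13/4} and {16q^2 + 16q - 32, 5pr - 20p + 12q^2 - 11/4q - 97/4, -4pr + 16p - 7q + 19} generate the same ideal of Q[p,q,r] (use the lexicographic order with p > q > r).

For a fixed monomial order, each ideal has a unique reduced Gröbner basis; comparing bases decides equality.
Buchberger on the first generating set:
f_1 = 4q^2 + 4q - 8, LT = q^2.
f_2 = -2q + 2, LT = q.
f_3 = pr - 4p + 1/4q - 13/4, LT = pr.

The S-polynomials (S(f_1,f_2), S(f_1,f_3), S(f_2,f_3)) all reduce to 0 modulo the current basis, so we have a Gröbner basis.
Inter-reduce: drop elements whose leading term is divisible by another's, tail-reduce, and make monic.
Reduced Gröbner basis: {pr - 4p - 3, q - 1}.

Buchberger on the second generating set:
h_1 = 16q^2 + 16q - 32, LT = q^2.
h_2 = 5pr - 20p + 12q^2 - 11/4q - 97/4, LT = pr.
h_3 = -4pr + 16p - 7q + 19, LT = pr.

S(h_2,h_3): lcm = pr. S = 12/5q^2 - 23/10q - 1/10.
  leading term q^2: subtract (3/20)·h_1 from 12/5q^2 - 23/10q - 1/10 → -47/10q + 47/10
  leading term q: no divisor's leading term divides it; move -47/10q to the remainder.
  leading term 1: no divisor's leading term divides it; move 47/10 to the remainder.
  remainder -47/10q + 47/10 ≠ 0; add k_4 = -47/10q + 47/10 to the basis.

The other S-polynomials (S(h_1,h_2), S(h_1,h_3), S(h_1,k_4), S(h_2,k_4), S(h_3,k_4)) all reduce to 0 modulo the current basis, so we have a Gröbner basis.
Inter-reduce: drop elements whose leading term is divisible by another's, tail-reduce, and make monic.
Reduced Gröbner basis: {pr - 4p - 3, q - 1}.

Same reduced basis, so the two generating sets span the same ideal.

Yes, the ideals are equal.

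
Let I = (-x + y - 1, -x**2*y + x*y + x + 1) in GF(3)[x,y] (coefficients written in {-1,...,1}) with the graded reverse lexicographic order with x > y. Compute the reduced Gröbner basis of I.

This is the nonlinear analogue of row-reducing a linear system.

f_1 = -x + y - 1, LT = x.
f_2 = -x**2*y + x*y + x + 1, LT = x**2*y.

S(f_1,f_2): lcm = x**2*y. S = -x*y**2 - x*y + x + 1.
  leading term x*y**2: subtract (y**2)·f_1 from -x*y**2 - x*y + x + 1 → -y**3 - x*y + y**2 + x + 1
  leading term y**3: no divisor's leading term divides it; move -y**3 to the remainder.
  leading term x*y: subtract (y)·f_1 from -x*y + y**2 + x + 1 → x + y + 1
  leading term x: subtract (-1)·f_1 from x + y + 1 → -y
  leading term y: no divisor's leading term divides it; move -y to the remainder.
  remainder -y**3 - y ≠ 0; add g_3 = -y**3 - y to the basis.

The other S-polynomials (S(f_1,g_3), S(f_2,g_3)) all reduce to 0 modulo the current basis, so we have a Gröbner basis.
Inter-reduce: drop elements whose leading term is divisible by another's, tail-reduce, and make monic.

G = {y**3 + y, x - y + 1}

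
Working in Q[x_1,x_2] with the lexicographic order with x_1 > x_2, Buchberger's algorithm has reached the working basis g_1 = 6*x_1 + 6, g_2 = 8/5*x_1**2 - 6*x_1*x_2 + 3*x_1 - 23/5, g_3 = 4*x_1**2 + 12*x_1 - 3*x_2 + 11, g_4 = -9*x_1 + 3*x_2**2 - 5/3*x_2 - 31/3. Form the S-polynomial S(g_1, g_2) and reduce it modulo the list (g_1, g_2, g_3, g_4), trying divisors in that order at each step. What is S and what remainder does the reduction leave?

S(g_1, g_2) = 15/4*x_1*x_2 - 7/8*x_1 + 23/8; remainder on division = -15/4*x_2 + 15/4.

lcm(LM(g_1), LM(g_2)) = x_1**2.
S = (lcm/LT(g_1))·g_1 − (lcm/LT(g_2))·g_2 = 15/4*x_1*x_2 - 7/8*x_1 + 23/8.
Reduce S modulo (g_1, g_2, g_3, g_4) in that order:
  leading term x_1*x_2: subtract (5/8*x_2)·g_1 from 15/4*x_1*x_2 - 7/8*x_1 + 23/8 → -7/8*x_1 - 15/4*x_2 + 23/8
  leading term x_1: subtract (-7/48)·g_1 from -7/8*x_1 - 15/4*x_2 + 23/8 → -15/4*x_2 + 15/4
  leading term x_2: no divisor's leading term divides it; move -15/4*x_2 to the remainder.
  leading term 1: no divisor's leading term divides it; move 15/4 to the remainder.
The remainder -15/4*x_2 + 15/4 is nonzero, so it would be added as the next basis element.
An S-polynomial is built so that the two leading terms cancel; whether anything survives reduction is exactly the Gröbner-basis criterion.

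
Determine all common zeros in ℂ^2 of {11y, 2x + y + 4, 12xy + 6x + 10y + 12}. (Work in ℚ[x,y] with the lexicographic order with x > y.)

Compute a lex Gröbner basis by Buchberger's algorithm.
f_1 = 11y, LT = y.
f_2 = 2x + y + 4, LT = x.
f_3 = 12xy + 6x + 10y + 12, LT = xy.

The S-polynomials (S(f_1,f_2), S(f_1,f_3), S(f_2,f_3)) all reduce to 0 modulo the current basis, so we have a Gröbner basis.
Inter-reduce: drop elements whose leading term is divisible by another's, tail-reduce, and make monic.
Reduced Gröbner basis: {x + 2, y}.

The lex basis is triangular: the last element involves only y. Solving y = 0 gives y ∈ {0}; substituting each value into the earlier elements determines the remaining variables.
  y = 0: the earlier basis element becomes x + 2 = 0, giving x = -2 — point (-2, 0).

{(-2, 0)}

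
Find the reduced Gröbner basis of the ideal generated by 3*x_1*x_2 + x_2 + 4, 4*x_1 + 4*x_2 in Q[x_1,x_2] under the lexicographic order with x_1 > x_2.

G = {x_1 + x_2, x_2**2 - 1/3*x_2 - 4/3}

f_1 = 3*x_1*x_2 + x_2 + 4, LT = x_1*x_2.
f_2 = 4*x_1 + 4*x_2, LT = x_1.

S(f_1,f_2): lcm = x_1*x_2. S = -x_2**2 + 1/3*x_2 + 4/3.
  leading term x_2**2: no divisor's leading term divides it; move -x_2**2 to the remainder.
  leading term x_2: no divisor's leading term divides it; move 1/3*x_2 to the remainder.
  leading term 1: no divisor's leading term divides it; move 4/3 to the remainder.
  remainder -x_2**2 + 1/3*x_2 + 4/3 ≠ 0; add g_3 = -x_2**2 + 1/3*x_2 + 4/3 to the basis.

The other S-polynomials (S(f_1,g_3), S(f_2,g_3)) all reduce to 0 modulo the current basis, so we have a Gröbner basis.
Inter-reduce: drop elements whose leading term is divisible by another's, tail-reduce, and make monic.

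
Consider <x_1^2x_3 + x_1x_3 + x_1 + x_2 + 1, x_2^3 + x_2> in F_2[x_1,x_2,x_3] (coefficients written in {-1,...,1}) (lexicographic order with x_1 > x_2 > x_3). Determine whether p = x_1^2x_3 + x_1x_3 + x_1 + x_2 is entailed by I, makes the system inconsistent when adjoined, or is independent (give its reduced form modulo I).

First compute the reduced Gröbner basis of I by Buchberger's algorithm.
f_1 = x_1^2x_3 + x_1x_3 + x_1 + x_2 + 1, LT = x_1^2x_3.
f_2 = x_2^3 + x_2, LT = x_2^3.

The S-polynomials (S(f_1,f_2)) all reduce to 0 modulo the current basis, so we have a Gröbner basis.
Inter-reduce: drop elements whose leading term is divisible by another's, tail-reduce, and make monic.
Reduced Gröbner basis: {x_1^2x_3 + x_1x_3 + x_1 + x_2 + 1, x_2^3 + x_2}.
Label its elements g_1 = x_1^2x_3 + x_1x_3 + x_1 + x_2 + 1, g_2 = x_2^3 + x_2.

Reduce p = x_1^2x_3 + x_1x_3 + x_1 + x_2 modulo G:
  leading term x_1^2x_3: subtract (1)·g_1 from x_1^2x_3 + x_1x_3 + x_1 + x_2 → 1
  leading term 1: no divisor's leading term divides it; move 1 to the remainder.
  normal form = 1.
The normal form is nonzero, so p ∉ I. Since p minus its normal form lies in I, I + (p) = I + (r) where r = 1; decide whether this ideal is the whole ring.
Here r = 1 is a nonzero constant, hence a unit: 1 ∈ I + (p), the Gröbner basis of I + (p) is {1}, and the enlarged system has no common solution — adjoining p is inconsistent.

Ideal membership is decidable via reduction modulo a Gröbner basis.

Adjoining x_1^2x_3 + x_1x_3 + x_1 + x_2 makes the ideal the whole ring: the system is inconsistent.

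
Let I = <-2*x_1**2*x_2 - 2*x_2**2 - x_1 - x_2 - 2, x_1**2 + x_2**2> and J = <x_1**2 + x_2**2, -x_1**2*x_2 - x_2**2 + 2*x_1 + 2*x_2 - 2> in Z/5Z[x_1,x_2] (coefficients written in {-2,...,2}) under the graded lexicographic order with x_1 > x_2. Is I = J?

No, the ideals differ.

Since reduced Gröbner bases are canonical representatives of ideals under a given ordering, it suffices to compute and compare them.
Buchberger on the first generating set:
f_1 = -2*x_1**2*x_2 - 2*x_2**2 - x_1 - x_2 - 2, LT = x_1**2*x_2.
f_2 = x_1**2 + x_2**2, LT = x_1**2.

S(f_1,f_2): lcm = x_1**2*x_2. S = -x_2**3 + x_2**2 - 2*x_1 - 2*x_2 + 1.
  leading term x_2**3: no divisor's leading term divides it; move -x_2**3 to the remainder.
  leading term x_2**2: no divisor's leading term divides it; move x_2**2 to the remainder.
  leading term x_1: no divisor's leading term divides it; move -2*x_1 to the remainder.
  leading term x_2: no divisor's leading term divides it; move -2*x_2 to the remainder.
  leading term 1: no divisor's leading term divides it; move 1 to the remainder.
  remainder -x_2**3 + x_2**2 - 2*x_1 - 2*x_2 + 1 ≠ 0; add g_3 = -x_2**3 + x_2**2 - 2*x_1 - 2*x_2 + 1 to the basis.

The other S-polynomials (S(f_1,g_3), S(f_2,g_3)) all reduce to 0 modulo the current basis, so we have a Gröbner basis.
Inter-reduce: drop elements whose leading term is divisible by another's, tail-reduce, and make monic.
Reduced Gröbner basis: {x_2**3 - x_2**2 + 2*x_1 + 2*x_2 - 1, x_1**2 + x_2**2}.

Buchberger on the second generating set:
h_1 = x_1**2 + x_2**2, LT = x_1**2.
h_2 = -x_1**2*x_2 - x_2**2 + 2*x_1 + 2*x_2 - 2, LT = x_1**2*x_2.

S(h_1,h_2): lcm = x_1**2*x_2. S = x_2**3 - x_2**2 + 2*x_1 + 2*x_2 - 2.
  leading term x_2**3: no divisor's leading term divides it; move x_2**3 to the remainder.
  leading term x_2**2: no divisor's leading term divides it; move -x_2**2 to the remainder.
  leading term x_1: no divisor's leading term divides it; move 2*x_1 to the remainder.
  leading term x_2: no divisor's leading term divides it; move 2*x_2 to the remainder.
  leading term 1: no divisor's leading term divides it; move -2 to the remainder.
  remainder x_2**3 - x_2**2 + 2*x_1 + 2*x_2 - 2 ≠ 0; add k_3 = x_2**3 - x_2**2 + 2*x_1 + 2*x_2 - 2 to the basis.

The other S-polynomials (S(h_1,k_3), S(h_2,k_3)) all reduce to 0 modulo the current basis, so we have a Gröbner basis.
Inter-reduce: drop elements whose leading term is divisible by another's, tail-reduce, and make monic.
Reduced Gröbner basis: {x_2**3 - x_2**2 + 2*x_1 + 2*x_2 - 2, x_1**2 + x_2**2}.

The bases are distinct; the ideals are different.
The choice of monomial ordering does not affect the verdict — as long as both bases are computed under the same ordering, their equality decides ideal equality.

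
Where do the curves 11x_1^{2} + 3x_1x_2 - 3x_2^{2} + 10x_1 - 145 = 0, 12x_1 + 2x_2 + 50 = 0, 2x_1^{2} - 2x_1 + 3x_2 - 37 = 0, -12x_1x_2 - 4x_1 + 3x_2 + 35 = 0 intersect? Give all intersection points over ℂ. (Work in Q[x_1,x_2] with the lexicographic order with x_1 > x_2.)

{(-4, -1)}

Compute a lex Gröbner basis by Buchberger's algorithm.
f_1 = 11x_1^{2} + 3x_1x_2 + 10x_1 - 3x_2^{2} - 145, LT = x_1^{2}.
f_2 = 12x_1 + 2x_2 + 50, LT = x_1.
f_3 = 2x_1^{2} - 2x_1 + 3x_2 - 37, LT = x_1^{2}.
f_4 = -12x_1x_2 - 4x_1 + 3x_2 + 35, LT = x_1x_2.

S(f_1,f_2): lcm = x_1^{2}. S = \tfrac{7}{66}x_1x_2 - \tfrac{215}{66}x_1 - \tfrac{3}{11}x_2^{2} - \tfrac{145}{11}.
  reduce S modulo (f_1, f_2, f_3, f_4):
  remainder -\tfrac{115}{396}x_2^{2} + \tfrac{10}{99}x_2 + \tfrac{155}{396} ≠ 0; add h_5 = -\tfrac{115}{396}x_2^{2} + \tfrac{10}{99}x_2 + \tfrac{155}{396} to the basis.

S(f_1,f_3): lcm = x_1^{2}. S = \tfrac{3}{11}x_1x_2 + \tfrac{21}{11}x_1 - \tfrac{3}{11}x_2^{2} - \tfrac{3}{2}x_2 + \tfrac{117}{22}.
  reduce S modulo (f_1, f_2, f_3, f_4, h_5):
  remainder -\tfrac{141}{46}x_2 - \tfrac{141}{46} ≠ 0; add h_6 = -\tfrac{141}{46}x_2 - \tfrac{141}{46} to the basis.

The other S-polynomials (S(f_1,f_4), S(f_2,f_3), S(f_2,f_4), S(f_3,f_4), S(f_1,h_5), S(f_2,h_5), S(f_3,h_5), S(f_4,h_5), S(f_1,h_6), S(f_2,h_6), S(f_3,h_6), S(f_4,h_6), S(h_5,h_6)) all reduce to 0 modulo the current basis, so we have a Gröbner basis.
Inter-reduce: drop elements whose leading term is divisible by another's, tail-reduce, and make monic.
Reduced Gröbner basis: {x_1 + 4, x_2 + 1}.

Elimination: the polynomial x_2 + 1 lies in the elimination ideal for x_2, so x_2 ∈ {-1}. For each such x_2, the remaining basis elements (now univariate) give the rest of the solution.
  x_2 = -1: the earlier basis element becomes x_1 + 4 = 0, giving x_1 = -4 — point (-4, -1).
A lex Gröbner basis triangularizes the system, enabling back-substitution.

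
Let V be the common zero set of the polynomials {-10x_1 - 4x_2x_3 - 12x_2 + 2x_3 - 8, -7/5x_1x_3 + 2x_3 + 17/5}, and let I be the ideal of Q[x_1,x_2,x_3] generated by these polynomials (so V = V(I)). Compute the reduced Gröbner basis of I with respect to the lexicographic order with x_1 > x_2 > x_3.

G = {x_1 + 2/5x_2x_3 + 6/5x_2 - 1/5x_3 + 4/5, x_2x_3^2 + 3x_2x_3 - 1/2x_3^2 + 39/7x_3 + 85/14}

f_1 = -10x_1 - 4x_2x_3 - 12x_2 + 2x_3 - 8, LT = x_1.
f_2 = -7/5x_1x_3 + 2x_3 + 17/5, LT = x_1x_3.

S(f_1,f_2): lcm = x_1x_3. S = 2/5x_2x_3^2 + 6/5x_2x_3 - 1/5x_3^2 + 78/35x_3 + 17/7.
  leading term x_2x_3^2: no divisor's leading term divides it; move 2/5x_2x_3^2 to the remainder.
  leading term x_2x_3: no divisor's leading term divides it; move 6/5x_2x_3 to the remainder.
  leading term x_3^2: no divisor's leading term divides it; move -1/5x_3^2 to the remainder.
  leading term x_3: no divisor's leading term divides it; move 78/35x_3 to the remainder.
  leading term 1: no divisor's leading term divides it; move 17/7 to the remainder.
  remainder 2/5x_2x_3^2 + 6/5x_2x_3 - 1/5x_3^2 + 78/35x_3 + 17/7 ≠ 0; add g_3 = 2/5x_2x_3^2 + 6/5x_2x_3 - 1/5x_3^2 + 78/35x_3 + 17/7 to the basis.

The other S-polynomials (S(f_1,g_3), S(f_2,g_3)) all reduce to 0 modulo the current basis, so we have a Gröbner basis.
Inter-reduce: drop elements whose leading term is divisible by another's, tail-reduce, and make monic.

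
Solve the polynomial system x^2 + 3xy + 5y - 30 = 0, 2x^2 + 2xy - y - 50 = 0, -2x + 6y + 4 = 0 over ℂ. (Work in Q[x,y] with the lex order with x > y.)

Compute a lex Gröbner basis by Buchberger's algorithm.
f_1 = x^2 + 3xy + 5y - 30, LT = x^2.
f_2 = 2x^2 + 2xy - y - 50, LT = x^2.
f_3 = -2x + 6y + 4, LT = x.

S(f_1,f_2): lcm = x^2. S = 2xy + 11/2y - 5.
  leading term xy: subtract (-y)·f_3 from 2xy + 11/2y - 5 → 6y^2 + 19/2y - 5
  leading term y^2: no divisor's leading term divides it; move 6y^2 to the remainder.
  leading term y: no divisor's leading term divides it; move 19/2y to the remainder.
  leading term 1: no divisor's leading term divides it; move -5 to the remainder.
  remainder 6y^2 + 19/2y - 5 ≠ 0; add h_4 = 6y^2 + 19/2y - 5 to the basis.

S(f_1,f_3): lcm = x^2. S = 6xy + 2x + 5y - 30.
  leading term xy: subtract (-3y)·f_3 from 6xy + 2x + 5y - 30 → 2x + 18y^2 + 17y - 30
  leading term x: subtract (-1)·f_3 from 2x + 18y^2 + 17y - 30 → 18y^2 + 23y - 26
  leading term y^2: subtract (3)·h_4 from 18y^2 + 23y - 26 → -11/2y - 11
  leading term y: no divisor's leading term divides it; move -11/2y to the remainder.
  leading term 1: no divisor's leading term divides it; move -11 to the remainder.
  remainder -11/2y - 11 ≠ 0; add h_5 = -11/2y - 11 to the basis.

The other S-polynomials (S(f_2,f_3), S(f_1,h_4), S(f_2,h_4), S(f_3,h_4), S(f_1,h_5), S(f_2,h_5), S(f_3,h_5), S(h_4,h_5)) all reduce to 0 modulo the current basis, so we have a Gröbner basis.
Inter-reduce: drop elements whose leading term is divisible by another's, tail-reduce, and make monic.
Reduced Gröbner basis: {x + 4, y + 2}.

From the last basis element, y + 2 = 0, so y takes values in {-2}. Each choice, substituted upward through the basis, yields the corresponding point(s) of the solution set.
  y = -2: the earlier basis element becomes x + 4 = 0, giving x = -4 — point (-4, -2).
Check: every point annihilates each of the original generators.

{(-4, -2)}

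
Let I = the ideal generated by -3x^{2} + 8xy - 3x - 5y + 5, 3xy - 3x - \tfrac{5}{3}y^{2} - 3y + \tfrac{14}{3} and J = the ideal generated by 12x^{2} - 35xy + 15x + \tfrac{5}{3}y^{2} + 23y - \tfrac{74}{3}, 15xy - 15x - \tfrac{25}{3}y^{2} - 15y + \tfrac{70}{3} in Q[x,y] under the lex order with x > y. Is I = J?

Yes, the ideals are equal.

For a fixed monomial order, each ideal has a unique reduced Gröbner basis; comparing bases decides equality.
Buchberger on the first generating set:
f_1 = -3x^{2} + 8xy - 3x - 5y + 5, LT = x^{2}.
f_2 = 3xy - 3x - \tfrac{5}{3}y^{2} - 3y + \tfrac{14}{3}, LT = xy.

S(f_1,f_2): lcm = x^{2}y. S = x^{2} - \tfrac{19}{9}xy^{2} + 2xy - \tfrac{14}{9}x + \tfrac{5}{3}y^{2} - \tfrac{5}{3}y.
  reduce S modulo (f_1, f_2):
  remainder -\tfrac{95}{81}y^{3} + \tfrac{79}{81}y^{2} + \tfrac{203}{81}y - \tfrac{187}{81} ≠ 0; add g_3 = -\tfrac{95}{81}y^{3} + \tfrac{79}{81}y^{2} + \tfrac{203}{81}y - \tfrac{187}{81} to the basis.

The other S-polynomials (S(f_1,g_3), S(f_2,g_3)) all reduce to 0 modulo the current basis, so we have a Gröbner basis.
Inter-reduce: drop elements whose leading term is divisible by another's, tail-reduce, and make monic.
Reduced Gröbner basis: {x^{2} - \tfrac{5}{3}x - \tfrac{40}{27}y^{2} - y + \tfrac{67}{27}, xy - x - \tfrac{5}{9}y^{2} - y + \tfrac{14}{9}, y^{3} - \tfrac{79}{95}y^{2} - \tfrac{203}{95}y + \tfrac{187}{95}}.

Buchberger on the second generating set:
h_1 = 12x^{2} - 35xy + 15x + \tfrac{5}{3}y^{2} + 23y - \tfrac{74}{3}, LT = x^{2}.
h_2 = 15xy - 15x - \tfrac{25}{3}y^{2} - 15y + \tfrac{70}{3}, LT = xy.

S(h_1,h_2): lcm = x^{2}y. S = x^{2} - \tfrac{85}{36}xy^{2} + \tfrac{9}{4}xy - \tfrac{14}{9}x + \tfrac{5}{36}y^{3} + \tfrac{23}{12}y^{2} - \tfrac{37}{18}y.
  reduce S modulo (h_1, h_2):
  remainder -\tfrac{95}{81}y^{3} + \tfrac{79}{81}y^{2} + \tfrac{203}{81}y - \tfrac{187}{81} ≠ 0; add k_3 = -\tfrac{95}{81}y^{3} + \tfrac{79}{81}y^{2} + \tfrac{203}{81}y - \tfrac{187}{81} to the basis.

The other S-polynomials (S(h_1,k_3), S(h_2,k_3)) all reduce to 0 modulo the current basis, so we have a Gröbner basis.
Inter-reduce: drop elements whose leading term is divisible by another's, tail-reduce, and make monic.
Reduced Gröbner basis: {x^{2} - \tfrac{5}{3}x - \tfrac{40}{27}y^{2} - y + \tfrac{67}{27}, xy - x - \tfrac{5}{9}y^{2} - y + \tfrac{14}{9}, y^{3} - \tfrac{79}{95}y^{2} - \tfrac{203}{95}y + \tfrac{187}{95}}.

These coincide, so the ideals are equal.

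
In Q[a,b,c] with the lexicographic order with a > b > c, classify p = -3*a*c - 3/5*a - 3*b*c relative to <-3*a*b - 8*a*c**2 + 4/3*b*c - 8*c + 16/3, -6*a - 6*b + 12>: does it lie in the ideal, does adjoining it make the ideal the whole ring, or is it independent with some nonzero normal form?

First compute the reduced Gröbner basis of I by Buchberger's algorithm.
f_1 = -3*a*b - 8*a*c**2 + 4/3*b*c - 8*c + 16/3, LT = a*b.
f_2 = -6*a - 6*b + 12, LT = a.

S(f_1,f_2): lcm = a*b. S = 8/3*a*c**2 - b**2 - 4/9*b*c + 2*b + 8/3*c - 16/9.
  leading term a*c**2: subtract (-4/9*c**2)·f_2 from 8/3*a*c**2 - b**2 - 4/9*b*c + 2*b + 8/3*c - 16/9 → -b**2 - 8/3*b*c**2 - 4/9*b*c + 2*b + 16/3*c**2 + 8/3*c - 16/9
  leading term b**2: no divisor's leading term divides it; move -b**2 to the remainder.
  leading term b*c**2: no divisor's leading term divides it; move -8/3*b*c**2 to the remainder.
  leading term b*c: no divisor's leading term divides it; move -4/9*b*c to the remainder.
  leading term b: no divisor's leading term divides it; move 2*b to the remainder.
  leading term c**2: no divisor's leading term divides it; move 16/3*c**2 to the remainder.
  leading term c: no divisor's leading term divides it; move 8/3*c to the remainder.
  leading term 1: no divisor's leading term divides it; move -16/9 to the remainder.
  remainder -b**2 - 8/3*b*c**2 - 4/9*b*c + 2*b + 16/3*c**2 + 8/3*c - 16/9 ≠ 0; add h_3 = -b**2 - 8/3*b*c**2 - 4/9*b*c + 2*b + 16/3*c**2 + 8/3*c - 16/9 to the basis.

S(f_1,h_3): lcm = a*b**2. S = -4/9*a*b*c + 2*a*b + 16/3*a*c**2 + 8/3*a*c - 16/9*a - 4/9*b**2*c + 8/3*b*c - 16/9*b.
  leading term a*b*c: subtract (4/27*c)·f_1 from -4/9*a*b*c + 2*a*b + 16/3*a*c**2 + 8/3*a*c - 16/9*a - 4/9*b**2*c + 8/3*b*c - 16/9*b → 2*a*b + 32/27*a*c**3 + 16/3*a*c**2 + 8/3*a*c - 16/9*a - 4/9*b**2*c - 16/81*b*c**2 + 8/3*b*c - 16/9*b + 32/27*c**2 - 64/81*c
  leading term a*b: subtract (-2/3)·f_1 from 2*a*b + 32/27*a*c**3 + 16/3*a*c**2 + 8/3*a*c - 16/9*a - 4/9*b**2*c - 16/81*b*c**2 + 8/3*b*c - 16/9*b + 32/27*c**2 - 64/81*c → 32/27*a*c**3 + 8/3*a*c - 16/9*a - 4/9*b**2*c - 16/81*b*c**2 + 32/9*b*c - 16/9*b + 32/27*c**2 - 496/81*c + 32/9
  leading term a*c**3: subtract (-16/81*c**3)·f_2 from 32/27*a*c**3 + 8/3*a*c - 16/9*a - 4/9*b**2*c - 16/81*b*c**2 + 32/9*b*c - 16/9*b + 32/27*c**2 - 496/81*c + 32/9 → 8/3*a*c - 16/9*a - 4/9*b**2*c - 32/27*b*c**3 - 16/81*b*c**2 + 32/9*b*c - 16/9*b + 64/27*c**3 + 32/27*c**2 - 496/81*c + 32/9
  leading term a*c: subtract (-4/9*c)·f_2 from 8/3*a*c - 16/9*a - 4/9*b**2*c - 32/27*b*c**3 - 16/81*b*c**2 + 32/9*b*c - 16/9*b + 64/27*c**3 + 32/27*c**2 - 496/81*c + 32/9 → -16/9*a - 4/9*b**2*c - 32/27*b*c**3 - 16/81*b*c**2 + 8/9*b*c - 16/9*b + 64/27*c**3 + 32/27*c**2 - 64/81*c + 32/9
  leading term a: subtract (8/27)·f_2 from -16/9*a - 4/9*b**2*c - 32/27*b*c**3 - 16/81*b*c**2 + 8/9*b*c - 16/9*b + 64/27*c**3 + 32/27*c**2 - 64/81*c + 32/9 → -4/9*b**2*c - 32/27*b*c**3 - 16/81*b*c**2 + 8/9*b*c + 64/27*c**3 + 32/27*c**2 - 64/81*c
  leading term b**2*c: subtract (4/9*c)·h_3 from -4/9*b**2*c - 32/27*b*c**3 - 16/81*b*c**2 + 8/9*b*c + 64/27*c**3 + 32/27*c**2 - 64/81*c → 0
  remainder 0.

S(f_2,h_3): leading monomials are coprime, so the S-polynomial reduces to 0 (Buchberger's first criterion).
Every S-polynomial of the final basis reduces to 0, so we have a Gröbner basis.
Inter-reduce: drop elements whose leading term is divisible by another's, tail-reduce, and make monic.
Reduced Gröbner basis: {a + b - 2, b**2 + 8/3*b*c**2 + 4/9*b*c - 2*b - 16/3*c**2 - 8/3*c + 16/9}.
Label its elements g_1 = a + b - 2, g_2 = b**2 + 8/3*b*c**2 + 4/9*b*c - 2*b - 16/3*c**2 - 8/3*c + 16/9.

Reduce p = -3*a*c - 3/5*a - 3*b*c modulo G:
  leading term a*c: subtract (-3*c)·g_1 from -3*a*c - 3/5*a - 3*b*c → -3/5*a - 6*c
  leading term a: subtract (-3/5)·g_1 from -3/5*a - 6*c → 3/5*b - 6*c - 6/5
  leading term b: no divisor's leading term divides it; move 3/5*b to the remainder.
  leading term c: no divisor's leading term divides it; move -6*c to the remainder.
  leading term 1: no divisor's leading term divides it; move -6/5 to the remainder.
  normal form = 3/5*b - 6*c - 6/5.
The normal form is nonzero, so p ∉ I. Since p minus its normal form lies in I, I + (p) = I + (r) where r = 3/5*b - 6*c - 6/5; decide whether this ideal is the whole ring.
Run Buchberger on G together with r (pairs among the g_i already reduce to 0 since G is a Gröbner basis):
g_1 = a + b - 2, LT = a.
g_2 = b**2 + 8/3*b*c**2 + 4/9*b*c - 2*b - 16/3*c**2 - 8/3*c + 16/9, LT = b**2.
r = 3/5*b - 6*c - 6/5, LT = b.

S(g_1,g_2): leading monomials are coprime, so the S-polynomial reduces to 0 (Buchberger's first criterion).
S(g_1,r): leading monomials are coprime, so the S-polynomial reduces to 0 (Buchberger's first criterion).
S(g_2,r): lcm = b**2. S = 8/3*b*c**2 + 94/9*b*c - 16/3*c**2 - 8/3*c + 16/9.
  leading term b*c**2: subtract (40/9*c**2)·r from 8/3*b*c**2 + 94/9*b*c - 16/3*c**2 - 8/3*c + 16/9 → 94/9*b*c + 80/3*c**3 - 8/3*c + 16/9
  leading term b*c: subtract (470/27*c)·r from 94/9*b*c + 80/3*c**3 - 8/3*c + 16/9 → 80/3*c**3 + 940/9*c**2 + 164/9*c + 16/9
  leading term c**3: no divisor's leading term divides it; move 80/3*c**3 to the remainder.
  leading term c**2: no divisor's leading term divides it; move 940/9*c**2 to the remainder.
  leading term c: no divisor's leading term divides it; move 164/9*c to the remainder.
  leading term 1: no divisor's leading term divides it; move 16/9 to the remainder.
  remainder 80/3*c**3 + 940/9*c**2 + 164/9*c + 16/9 ≠ 0; add m_4 = 80/3*c**3 + 940/9*c**2 + 164/9*c + 16/9 to the basis.

S(g_1,m_4): leading monomials are coprime, so the S-polynomial reduces to 0 (Buchberger's first criterion).
S(g_2,m_4): leading monomials are coprime, so the S-polynomial reduces to 0 (Buchberger's first criterion).
S(r,m_4): leading monomials are coprime, so the S-polynomial reduces to 0 (Buchberger's first criterion).
Every S-polynomial of the final basis reduces to 0, so we have a Gröbner basis.
Inter-reduce: drop elements whose leading term is divisible by another's, tail-reduce, and make monic.
Reduced Gröbner basis: {a + 10*c, b - 10*c - 2, c**3 + 47/12*c**2 + 41/60*c + 1/15}.
The reduced Gröbner basis of I + (p) is {a + 10*c, b - 10*c - 2, c**3 + 47/12*c**2 + 41/60*c + 1/15} ≠ {1}, a proper ideal, so the enlarged system stays consistent: p is independent of I, with normal form 3/5*b - 6*c - 6/5.

Ideal membership is decidable via reduction modulo a Gröbner basis.

-3*a*c - 3/5*a - 3*b*c is independent of I; its normal form modulo I is 3/5*b - 6*c - 6/5.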